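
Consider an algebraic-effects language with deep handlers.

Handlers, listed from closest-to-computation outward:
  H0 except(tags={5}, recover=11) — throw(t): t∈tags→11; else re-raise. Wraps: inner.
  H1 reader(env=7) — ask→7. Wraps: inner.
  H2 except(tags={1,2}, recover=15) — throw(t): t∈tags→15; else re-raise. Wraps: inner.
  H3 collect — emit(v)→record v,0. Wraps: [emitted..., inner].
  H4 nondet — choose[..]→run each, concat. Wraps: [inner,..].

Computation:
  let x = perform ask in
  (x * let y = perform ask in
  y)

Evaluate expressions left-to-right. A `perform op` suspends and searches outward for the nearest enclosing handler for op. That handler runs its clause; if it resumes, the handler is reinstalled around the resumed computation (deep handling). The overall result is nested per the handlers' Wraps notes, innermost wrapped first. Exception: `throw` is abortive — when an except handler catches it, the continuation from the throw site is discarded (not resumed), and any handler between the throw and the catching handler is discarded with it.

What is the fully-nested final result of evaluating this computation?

Answer: [[49]]

Step-by-step:
ask @ H1 ⇒ 7
ask @ H1 ⇒ 7
H0 returns 49
H1 returns 49
H2 returns 49
H3 returns [49]
H4 returns [[49]]
= [[49]]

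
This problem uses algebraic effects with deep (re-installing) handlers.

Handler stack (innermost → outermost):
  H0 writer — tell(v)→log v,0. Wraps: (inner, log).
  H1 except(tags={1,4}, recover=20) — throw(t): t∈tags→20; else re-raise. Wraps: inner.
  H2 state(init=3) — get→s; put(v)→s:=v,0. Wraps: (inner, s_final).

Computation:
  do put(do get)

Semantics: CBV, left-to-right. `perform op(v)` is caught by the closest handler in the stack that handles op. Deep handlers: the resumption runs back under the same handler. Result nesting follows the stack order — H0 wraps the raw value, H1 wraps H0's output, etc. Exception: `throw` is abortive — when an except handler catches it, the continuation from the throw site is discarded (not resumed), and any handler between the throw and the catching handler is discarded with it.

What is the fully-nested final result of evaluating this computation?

Evaluation trace:
get @ H2 ⇒ 3
put(3) @ H2 ⇒ s:=3
H0 returns (0, ())
H1 returns (0, ())
H2 returns ((0, ()), 3)
= ((0, ()), 3)

Answer: ((0, ()), 3)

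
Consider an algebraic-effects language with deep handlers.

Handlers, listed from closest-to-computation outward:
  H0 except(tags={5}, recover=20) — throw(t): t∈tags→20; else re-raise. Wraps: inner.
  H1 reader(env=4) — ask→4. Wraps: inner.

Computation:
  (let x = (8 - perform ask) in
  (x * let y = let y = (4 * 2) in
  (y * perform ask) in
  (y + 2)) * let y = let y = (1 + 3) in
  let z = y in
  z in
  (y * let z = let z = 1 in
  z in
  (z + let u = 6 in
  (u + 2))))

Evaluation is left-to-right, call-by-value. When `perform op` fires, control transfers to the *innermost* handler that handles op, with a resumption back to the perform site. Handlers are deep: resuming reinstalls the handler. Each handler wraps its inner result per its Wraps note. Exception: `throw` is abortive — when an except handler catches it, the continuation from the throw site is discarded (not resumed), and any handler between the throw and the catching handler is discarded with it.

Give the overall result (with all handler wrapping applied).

Answer: 4896

Evaluation trace:
ask @ H1 ⇒ 4
ask @ H1 ⇒ 4
H0 returns 4896
H1 returns 4896
= 4896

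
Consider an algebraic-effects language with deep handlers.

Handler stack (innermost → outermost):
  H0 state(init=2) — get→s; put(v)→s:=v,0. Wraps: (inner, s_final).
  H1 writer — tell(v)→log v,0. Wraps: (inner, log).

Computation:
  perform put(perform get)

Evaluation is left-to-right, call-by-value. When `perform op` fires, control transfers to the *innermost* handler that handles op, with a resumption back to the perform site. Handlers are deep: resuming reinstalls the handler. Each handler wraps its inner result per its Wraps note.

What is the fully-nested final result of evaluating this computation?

Evaluation trace:
get @ H0 ⇒ 2
put(2) @ H0 ⇒ s:=2
H0 returns (0, 2)
H1 returns ((0, 2), ())
= ((0, 2), ())

Answer: ((0, 2), ())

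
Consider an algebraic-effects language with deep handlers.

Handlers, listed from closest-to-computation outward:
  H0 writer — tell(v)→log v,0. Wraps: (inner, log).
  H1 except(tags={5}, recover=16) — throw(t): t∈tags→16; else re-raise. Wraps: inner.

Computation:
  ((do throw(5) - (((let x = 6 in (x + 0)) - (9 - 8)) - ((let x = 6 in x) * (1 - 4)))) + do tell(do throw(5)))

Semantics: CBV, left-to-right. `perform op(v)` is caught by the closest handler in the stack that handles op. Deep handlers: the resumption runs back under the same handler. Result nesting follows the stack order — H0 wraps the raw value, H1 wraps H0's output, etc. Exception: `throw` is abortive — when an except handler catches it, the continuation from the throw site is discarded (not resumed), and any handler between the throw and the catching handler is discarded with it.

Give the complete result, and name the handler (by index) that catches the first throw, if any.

Step-by-step:
throw(5) @ H1 caught ⇒ 16
= 16

Answer: 16 ; first throw caught by: H1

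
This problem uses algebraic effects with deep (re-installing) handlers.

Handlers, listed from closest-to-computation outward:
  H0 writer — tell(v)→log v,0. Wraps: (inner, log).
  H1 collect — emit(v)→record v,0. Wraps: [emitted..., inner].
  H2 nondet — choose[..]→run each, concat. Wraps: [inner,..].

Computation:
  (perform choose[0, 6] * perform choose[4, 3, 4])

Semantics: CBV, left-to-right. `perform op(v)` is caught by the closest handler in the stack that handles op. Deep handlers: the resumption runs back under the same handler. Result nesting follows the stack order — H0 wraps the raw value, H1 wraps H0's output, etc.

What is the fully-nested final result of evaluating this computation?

Answer: [[(0, ())], [(0, ())], [(0, ())], [(24, ())], [(18, ())], [(24, ())]]

Evaluation trace:
choose[0, 6] @ H2
  branch[0] choose=0:
    choose[4, 3, 4] @ H2
      branch[0] choose=4:
        H0 returns (0, ())
        H1 returns [(0, ())]
        H2 returns [[(0, ())]]
      branch[1] choose=3:
        H0 returns (0, ())
        H1 returns [(0, ())]
        H2 returns [[(0, ())]]
      branch[2] choose=4:
        H0 returns (0, ())
        H1 returns [(0, ())]
        H2 returns [[(0, ())]]
  branch[1] choose=6:
    choose[4, 3, 4] @ H2
      branch[0] choose=4:
        H0 returns (24, ())
        H1 returns [(24, ())]
        H2 returns [[(24, ())]]
      branch[1] choose=3:
        H0 returns (18, ())
        H1 returns [(18, ())]
        H2 returns [[(18, ())]]
      branch[2] choose=4:
        H0 returns (24, ())
        H1 returns [(24, ())]
        H2 returns [[(24, ())]]
= [[(0, ())], [(0, ())], [(0, ())], [(24, ())], [(18, ())], [(24, ())]]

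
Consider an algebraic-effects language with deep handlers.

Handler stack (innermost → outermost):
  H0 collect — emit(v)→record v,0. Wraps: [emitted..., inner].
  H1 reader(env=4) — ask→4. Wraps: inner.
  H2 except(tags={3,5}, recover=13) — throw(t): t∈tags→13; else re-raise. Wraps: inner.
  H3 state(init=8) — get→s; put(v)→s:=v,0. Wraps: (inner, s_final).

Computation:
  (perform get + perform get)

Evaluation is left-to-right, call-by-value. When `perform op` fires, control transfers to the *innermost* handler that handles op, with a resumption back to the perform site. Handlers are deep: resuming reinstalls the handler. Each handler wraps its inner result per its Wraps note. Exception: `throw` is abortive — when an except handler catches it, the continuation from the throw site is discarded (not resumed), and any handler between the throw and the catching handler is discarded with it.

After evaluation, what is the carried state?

Evaluation trace:
get @ H3 ⇒ 8
get @ H3 ⇒ 8
H0 returns [16]
H1 returns [16]
H2 returns [16]
H3 returns ([16], 8)
= ([16], 8)

Answer: 8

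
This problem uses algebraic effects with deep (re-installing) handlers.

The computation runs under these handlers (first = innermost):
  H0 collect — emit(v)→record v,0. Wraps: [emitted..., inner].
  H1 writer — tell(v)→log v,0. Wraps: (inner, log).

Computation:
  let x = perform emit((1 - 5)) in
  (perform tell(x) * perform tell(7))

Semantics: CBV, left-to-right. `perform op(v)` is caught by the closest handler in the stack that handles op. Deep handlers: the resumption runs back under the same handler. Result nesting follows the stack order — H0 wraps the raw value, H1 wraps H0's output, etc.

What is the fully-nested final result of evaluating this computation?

Answer: ([-4, 0], (0, 7))

Evaluation trace:
emit(-4) @ H0 ⇒ out+=-4
tell(0) @ H1 ⇒ log+=0
tell(7) @ H1 ⇒ log+=7
H0 returns [-4, 0]
H1 returns ([-4, 0], (0, 7))
= ([-4, 0], (0, 7))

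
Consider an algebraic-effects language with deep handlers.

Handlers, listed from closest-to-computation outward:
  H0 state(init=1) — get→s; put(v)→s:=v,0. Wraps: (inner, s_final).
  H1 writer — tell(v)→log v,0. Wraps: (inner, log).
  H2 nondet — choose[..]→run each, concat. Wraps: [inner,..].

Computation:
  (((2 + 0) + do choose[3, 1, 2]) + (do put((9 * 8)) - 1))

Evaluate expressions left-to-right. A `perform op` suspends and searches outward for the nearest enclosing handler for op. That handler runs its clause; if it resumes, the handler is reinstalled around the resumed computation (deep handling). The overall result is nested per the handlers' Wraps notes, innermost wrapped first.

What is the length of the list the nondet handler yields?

Answer: 3

Working:
choose[3, 1, 2] @ H2
  branch[0] choose=3:
    put(72) @ H0 ⇒ s:=72
    H0 returns (4, 72)
    H1 returns ((4, 72), ())
    H2 returns [((4, 72), ())]
  branch[1] choose=1:
    put(72) @ H0 ⇒ s:=72
    H0 returns (2, 72)
    H1 returns ((2, 72), ())
    H2 returns [((2, 72), ())]
  branch[2] choose=2:
    put(72) @ H0 ⇒ s:=72
    H0 returns (3, 72)
    H1 returns ((3, 72), ())
    H2 returns [((3, 72), ())]
= [((4, 72), ()), ((2, 72), ()), ((3, 72), ())]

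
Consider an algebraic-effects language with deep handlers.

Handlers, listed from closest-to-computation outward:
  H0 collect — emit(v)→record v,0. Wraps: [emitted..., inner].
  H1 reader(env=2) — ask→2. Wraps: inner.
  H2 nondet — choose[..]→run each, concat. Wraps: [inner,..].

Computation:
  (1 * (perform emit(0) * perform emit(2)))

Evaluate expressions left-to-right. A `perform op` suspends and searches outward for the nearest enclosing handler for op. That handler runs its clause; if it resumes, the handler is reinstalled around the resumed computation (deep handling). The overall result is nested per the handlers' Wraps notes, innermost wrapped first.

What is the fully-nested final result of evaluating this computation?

Answer: [[0, 2, 0]]

Working:
emit(0) @ H0 ⇒ out+=0
emit(2) @ H0 ⇒ out+=2
H0 returns [0, 2, 0]
H1 returns [0, 2, 0]
H2 returns [[0, 2, 0]]
= [[0, 2, 0]]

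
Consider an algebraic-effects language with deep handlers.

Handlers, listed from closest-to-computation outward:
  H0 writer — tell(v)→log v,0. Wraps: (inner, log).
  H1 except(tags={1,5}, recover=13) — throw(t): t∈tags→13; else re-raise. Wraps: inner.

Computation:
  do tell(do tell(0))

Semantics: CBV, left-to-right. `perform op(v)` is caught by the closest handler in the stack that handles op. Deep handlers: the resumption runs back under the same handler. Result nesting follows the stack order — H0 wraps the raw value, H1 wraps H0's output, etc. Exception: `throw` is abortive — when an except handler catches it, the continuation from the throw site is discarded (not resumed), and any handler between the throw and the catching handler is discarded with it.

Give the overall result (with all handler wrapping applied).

Working:
tell(0) @ H0 ⇒ log+=0
tell(0) @ H0 ⇒ log+=0
H0 returns (0, (0, 0))
H1 returns (0, (0, 0))
= (0, (0, 0))

Answer: (0, (0, 0))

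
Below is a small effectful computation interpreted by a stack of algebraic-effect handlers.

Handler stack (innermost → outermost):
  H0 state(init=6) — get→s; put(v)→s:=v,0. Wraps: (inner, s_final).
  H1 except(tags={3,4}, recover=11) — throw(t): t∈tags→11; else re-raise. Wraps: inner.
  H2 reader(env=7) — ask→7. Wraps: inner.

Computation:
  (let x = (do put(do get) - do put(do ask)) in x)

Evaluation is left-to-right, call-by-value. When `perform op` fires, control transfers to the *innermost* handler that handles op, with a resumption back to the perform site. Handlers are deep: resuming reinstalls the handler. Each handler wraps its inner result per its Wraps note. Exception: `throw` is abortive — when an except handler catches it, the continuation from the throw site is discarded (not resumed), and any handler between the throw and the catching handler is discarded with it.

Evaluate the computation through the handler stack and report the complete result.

Answer: (0, 7)

Working:
get @ H0 ⇒ 6
put(6) @ H0 ⇒ s:=6
ask @ H2 ⇒ 7
put(7) @ H0 ⇒ s:=7
H0 returns (0, 7)
H1 returns (0, 7)
H2 returns (0, 7)
= (0, 7)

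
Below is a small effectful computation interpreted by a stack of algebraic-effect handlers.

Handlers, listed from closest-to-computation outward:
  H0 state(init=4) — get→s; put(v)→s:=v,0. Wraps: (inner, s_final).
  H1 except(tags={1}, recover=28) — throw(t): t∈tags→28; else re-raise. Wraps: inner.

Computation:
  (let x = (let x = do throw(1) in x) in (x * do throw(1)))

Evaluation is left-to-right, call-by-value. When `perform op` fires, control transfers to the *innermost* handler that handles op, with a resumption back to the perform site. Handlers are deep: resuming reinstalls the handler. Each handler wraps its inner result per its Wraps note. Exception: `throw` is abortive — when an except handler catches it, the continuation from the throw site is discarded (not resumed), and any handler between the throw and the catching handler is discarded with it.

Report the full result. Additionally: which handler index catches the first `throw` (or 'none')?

Evaluation trace:
throw(1) @ H1 caught ⇒ 28
= 28

Answer: 28 ; first throw caught by: H1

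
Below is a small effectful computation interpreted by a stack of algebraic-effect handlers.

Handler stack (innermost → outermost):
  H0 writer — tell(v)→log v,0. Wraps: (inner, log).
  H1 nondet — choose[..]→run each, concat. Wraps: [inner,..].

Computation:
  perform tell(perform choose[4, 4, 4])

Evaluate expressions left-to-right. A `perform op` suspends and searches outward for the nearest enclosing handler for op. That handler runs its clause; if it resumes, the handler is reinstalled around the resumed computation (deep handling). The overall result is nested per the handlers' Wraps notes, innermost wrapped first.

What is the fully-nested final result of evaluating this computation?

Answer: [(0, (4)), (0, (4)), (0, (4))]

Evaluation trace:
choose[4, 4, 4] @ H1
  branch[0] choose=4:
    tell(4) @ H0 ⇒ log+=4
    H0 returns (0, (4))
    H1 returns [(0, (4))]
  branch[1] choose=4:
    tell(4) @ H0 ⇒ log+=4
    H0 returns (0, (4))
    H1 returns [(0, (4))]
  branch[2] choose=4:
    tell(4) @ H0 ⇒ log+=4
    H0 returns (0, (4))
    H1 returns [(0, (4))]
= [(0, (4)), (0, (4)), (0, (4))]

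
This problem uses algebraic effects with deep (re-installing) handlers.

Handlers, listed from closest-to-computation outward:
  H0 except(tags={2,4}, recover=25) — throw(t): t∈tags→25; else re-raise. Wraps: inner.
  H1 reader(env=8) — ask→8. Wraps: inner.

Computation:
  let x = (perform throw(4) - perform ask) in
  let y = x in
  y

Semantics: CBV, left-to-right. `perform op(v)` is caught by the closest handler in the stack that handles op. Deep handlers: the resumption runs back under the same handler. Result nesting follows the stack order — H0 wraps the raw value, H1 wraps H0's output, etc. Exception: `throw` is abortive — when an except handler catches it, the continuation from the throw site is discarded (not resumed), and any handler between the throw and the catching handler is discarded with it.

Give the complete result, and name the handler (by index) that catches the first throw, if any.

Evaluation trace:
throw(4) @ H0 caught ⇒ 25
H1 returns 25
= 25

Answer: 25 ; first throw caught by: H0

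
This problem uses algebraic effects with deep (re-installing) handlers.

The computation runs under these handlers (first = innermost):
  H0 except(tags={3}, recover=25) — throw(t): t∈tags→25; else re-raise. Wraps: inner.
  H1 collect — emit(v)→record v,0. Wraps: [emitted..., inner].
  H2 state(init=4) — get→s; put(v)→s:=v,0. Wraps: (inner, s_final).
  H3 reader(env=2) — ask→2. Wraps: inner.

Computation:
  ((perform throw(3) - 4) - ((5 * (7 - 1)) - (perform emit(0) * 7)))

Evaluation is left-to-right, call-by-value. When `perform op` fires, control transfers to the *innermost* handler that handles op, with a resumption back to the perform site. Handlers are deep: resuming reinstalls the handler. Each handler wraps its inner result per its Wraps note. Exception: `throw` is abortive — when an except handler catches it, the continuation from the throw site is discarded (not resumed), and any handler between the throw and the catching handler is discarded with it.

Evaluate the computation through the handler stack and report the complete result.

Answer: ([25], 4)

Working:
throw(3) @ H0 caught ⇒ 25
H1 returns [25]
H2 returns ([25], 4)
H3 returns ([25], 4)
= ([25], 4)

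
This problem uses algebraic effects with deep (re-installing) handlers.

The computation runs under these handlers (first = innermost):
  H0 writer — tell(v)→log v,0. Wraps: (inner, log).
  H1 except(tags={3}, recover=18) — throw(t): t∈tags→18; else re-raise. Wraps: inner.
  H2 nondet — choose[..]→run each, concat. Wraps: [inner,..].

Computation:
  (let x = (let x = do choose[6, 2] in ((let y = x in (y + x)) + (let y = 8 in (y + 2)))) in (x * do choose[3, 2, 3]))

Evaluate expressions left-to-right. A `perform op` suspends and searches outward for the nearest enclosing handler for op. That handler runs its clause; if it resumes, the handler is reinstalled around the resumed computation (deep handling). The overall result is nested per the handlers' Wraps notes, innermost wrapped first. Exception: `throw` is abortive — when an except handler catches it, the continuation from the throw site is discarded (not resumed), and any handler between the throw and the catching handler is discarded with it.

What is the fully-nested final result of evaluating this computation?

Answer: [(66, ()), (44, ()), (66, ()), (42, ()), (28, ()), (42, ())]

Step-by-step:
choose[6, 2] @ H2
  branch[0] choose=6:
    choose[3, 2, 3] @ H2
      branch[0] choose=3:
        H0 returns (66, ())
        H1 returns (66, ())
        H2 returns [(66, ())]
      branch[1] choose=2:
        H0 returns (44, ())
        H1 returns (44, ())
        H2 returns [(44, ())]
      branch[2] choose=3:
        H0 returns (66, ())
        H1 returns (66, ())
        H2 returns [(66, ())]
  branch[1] choose=2:
    choose[3, 2, 3] @ H2
      branch[0] choose=3:
        H0 returns (42, ())
        H1 returns (42, ())
        H2 returns [(42, ())]
      branch[1] choose=2:
        H0 returns (28, ())
        H1 returns (28, ())
        H2 returns [(28, ())]
      branch[2] choose=3:
        H0 returns (42, ())
        H1 returns (42, ())
        H2 returns [(42, ())]
= [(66, ()), (44, ()), (66, ()), (42, ()), (28, ()), (42, ())]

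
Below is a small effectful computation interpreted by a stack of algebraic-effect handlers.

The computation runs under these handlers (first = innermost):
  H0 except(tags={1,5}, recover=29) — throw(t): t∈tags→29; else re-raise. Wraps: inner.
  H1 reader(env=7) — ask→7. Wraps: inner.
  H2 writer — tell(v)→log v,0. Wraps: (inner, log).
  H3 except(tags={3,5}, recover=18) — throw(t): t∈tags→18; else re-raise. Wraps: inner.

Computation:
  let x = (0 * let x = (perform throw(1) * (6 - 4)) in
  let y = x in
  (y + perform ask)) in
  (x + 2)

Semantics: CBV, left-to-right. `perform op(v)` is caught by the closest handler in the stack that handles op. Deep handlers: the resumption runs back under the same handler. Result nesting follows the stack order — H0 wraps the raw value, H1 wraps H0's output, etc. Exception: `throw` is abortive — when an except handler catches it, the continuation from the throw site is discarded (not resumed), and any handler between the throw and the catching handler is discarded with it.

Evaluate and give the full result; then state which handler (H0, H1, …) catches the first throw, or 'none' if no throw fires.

Answer: (29, ()) ; first throw caught by: H0

Step-by-step:
throw(1) @ H0 caught ⇒ 29
H1 returns 29
H2 returns (29, ())
H3 returns (29, ())
= (29, ())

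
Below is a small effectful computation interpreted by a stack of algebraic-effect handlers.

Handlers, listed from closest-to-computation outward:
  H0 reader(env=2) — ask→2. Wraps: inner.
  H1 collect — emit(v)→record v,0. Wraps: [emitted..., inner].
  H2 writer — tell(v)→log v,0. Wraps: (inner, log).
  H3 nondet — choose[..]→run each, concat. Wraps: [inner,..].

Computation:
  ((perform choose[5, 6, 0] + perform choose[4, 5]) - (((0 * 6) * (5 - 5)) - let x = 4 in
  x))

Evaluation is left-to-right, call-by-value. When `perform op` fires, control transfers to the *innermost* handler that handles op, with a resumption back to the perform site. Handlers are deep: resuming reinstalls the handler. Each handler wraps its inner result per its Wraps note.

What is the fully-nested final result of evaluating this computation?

Answer: [([13], ()), ([14], ()), ([14], ()), ([15], ()), ([8], ()), ([9], ())]

Working:
choose[5, 6, 0] @ H3
  branch[0] choose=5:
    choose[4, 5] @ H3
      branch[0] choose=4:
        H0 returns 13
        H1 returns [13]
        H2 returns ([13], ())
        H3 returns [([13], ())]
      branch[1] choose=5:
        H0 returns 14
        H1 returns [14]
        H2 returns ([14], ())
        H3 returns [([14], ())]
  branch[1] choose=6:
    choose[4, 5] @ H3
      branch[0] choose=4:
        H0 returns 14
        H1 returns [14]
        H2 returns ([14], ())
        H3 returns [([14], ())]
      branch[1] choose=5:
        H0 returns 15
        H1 returns [15]
        H2 returns ([15], ())
        H3 returns [([15], ())]
  branch[2] choose=0:
    choose[4, 5] @ H3
      branch[0] choose=4:
        H0 returns 8
        H1 returns [8]
        H2 returns ([8], ())
        H3 returns [([8], ())]
      branch[1] choose=5:
        H0 returns 9
        H1 returns [9]
        H2 returns ([9], ())
        H3 returns [([9], ())]
= [([13], ()), ([14], ()), ([14], ()), ([15], ()), ([8], ()), ([9], ())]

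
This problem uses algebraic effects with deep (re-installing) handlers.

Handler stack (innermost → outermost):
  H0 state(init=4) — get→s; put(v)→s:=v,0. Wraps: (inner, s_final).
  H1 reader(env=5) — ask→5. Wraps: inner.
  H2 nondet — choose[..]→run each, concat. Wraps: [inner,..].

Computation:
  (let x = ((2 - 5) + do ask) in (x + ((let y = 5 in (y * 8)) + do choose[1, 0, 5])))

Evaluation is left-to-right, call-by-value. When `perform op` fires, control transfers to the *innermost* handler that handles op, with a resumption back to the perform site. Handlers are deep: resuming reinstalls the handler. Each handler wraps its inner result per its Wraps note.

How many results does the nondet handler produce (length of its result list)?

Answer: 3

Working:
ask @ H1 ⇒ 5
choose[1, 0, 5] @ H2
  branch[0] choose=1:
    H0 returns (43, 4)
    H1 returns (43, 4)
    H2 returns [(43, 4)]
  branch[1] choose=0:
    H0 returns (42, 4)
    H1 returns (42, 4)
    H2 returns [(42, 4)]
  branch[2] choose=5:
    H0 returns (47, 4)
    H1 returns (47, 4)
    H2 returns [(47, 4)]
= [(43, 4), (42, 4), (47, 4)]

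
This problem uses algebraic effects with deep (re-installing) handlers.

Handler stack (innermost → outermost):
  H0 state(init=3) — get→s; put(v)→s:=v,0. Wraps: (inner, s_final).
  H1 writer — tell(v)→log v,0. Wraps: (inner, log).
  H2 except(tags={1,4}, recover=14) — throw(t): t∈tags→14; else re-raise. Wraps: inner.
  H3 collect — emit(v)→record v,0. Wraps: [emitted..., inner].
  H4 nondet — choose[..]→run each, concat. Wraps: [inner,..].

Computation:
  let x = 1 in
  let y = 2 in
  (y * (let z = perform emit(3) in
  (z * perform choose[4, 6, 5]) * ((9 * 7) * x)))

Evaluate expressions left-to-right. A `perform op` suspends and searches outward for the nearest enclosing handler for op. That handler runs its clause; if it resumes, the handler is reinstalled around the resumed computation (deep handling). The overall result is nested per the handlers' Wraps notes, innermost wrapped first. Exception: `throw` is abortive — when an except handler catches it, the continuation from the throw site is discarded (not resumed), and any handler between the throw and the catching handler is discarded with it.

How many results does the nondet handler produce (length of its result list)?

Step-by-step:
emit(3) @ H3 ⇒ out+=3
choose[4, 6, 5] @ H4
  branch[0] choose=4:
    H0 returns (0, 3)
    H1 returns ((0, 3), ())
    H2 returns ((0, 3), ())
    H3 returns [3, ((0, 3), ())]
    H4 returns [[3, ((0, 3), ())]]
  branch[1] choose=6:
    H0 returns (0, 3)
    H1 returns ((0, 3), ())
    H2 returns ((0, 3), ())
    H3 returns [3, ((0, 3), ())]
    H4 returns [[3, ((0, 3), ())]]
  branch[2] choose=5:
    H0 returns (0, 3)
    H1 returns ((0, 3), ())
    H2 returns ((0, 3), ())
    H3 returns [3, ((0, 3), ())]
    H4 returns [[3, ((0, 3), ())]]
= [[3, ((0, 3), ())], [3, ((0, 3), ())], [3, ((0, 3), ())]]

Answer: 3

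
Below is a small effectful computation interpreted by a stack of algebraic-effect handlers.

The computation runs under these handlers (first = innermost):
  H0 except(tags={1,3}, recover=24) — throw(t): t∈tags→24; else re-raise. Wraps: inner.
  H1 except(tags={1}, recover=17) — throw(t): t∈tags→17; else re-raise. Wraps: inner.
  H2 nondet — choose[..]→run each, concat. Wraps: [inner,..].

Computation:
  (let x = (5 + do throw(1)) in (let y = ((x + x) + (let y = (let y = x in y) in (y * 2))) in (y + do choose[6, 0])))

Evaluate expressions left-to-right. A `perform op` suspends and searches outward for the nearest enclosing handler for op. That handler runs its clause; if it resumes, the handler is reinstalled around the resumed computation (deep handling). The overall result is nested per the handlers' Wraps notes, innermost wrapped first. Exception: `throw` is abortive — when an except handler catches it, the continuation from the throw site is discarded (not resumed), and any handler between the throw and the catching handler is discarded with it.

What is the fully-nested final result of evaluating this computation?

Working:
throw(1) @ H0 caught ⇒ 24
H1 returns 24
H2 returns [24]
= [24]

Answer: [24]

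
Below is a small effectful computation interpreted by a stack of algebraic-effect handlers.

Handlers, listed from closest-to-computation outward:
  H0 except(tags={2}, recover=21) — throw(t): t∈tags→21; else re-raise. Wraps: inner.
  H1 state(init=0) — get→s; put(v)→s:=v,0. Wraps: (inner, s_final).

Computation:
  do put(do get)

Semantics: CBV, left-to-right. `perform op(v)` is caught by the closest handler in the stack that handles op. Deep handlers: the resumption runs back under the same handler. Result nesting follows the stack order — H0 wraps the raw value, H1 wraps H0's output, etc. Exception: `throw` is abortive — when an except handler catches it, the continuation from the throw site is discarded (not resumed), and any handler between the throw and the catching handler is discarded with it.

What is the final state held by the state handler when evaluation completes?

Step-by-step:
get @ H1 ⇒ 0
put(0) @ H1 ⇒ s:=0
H0 returns 0
H1 returns (0, 0)
= (0, 0)

Answer: 0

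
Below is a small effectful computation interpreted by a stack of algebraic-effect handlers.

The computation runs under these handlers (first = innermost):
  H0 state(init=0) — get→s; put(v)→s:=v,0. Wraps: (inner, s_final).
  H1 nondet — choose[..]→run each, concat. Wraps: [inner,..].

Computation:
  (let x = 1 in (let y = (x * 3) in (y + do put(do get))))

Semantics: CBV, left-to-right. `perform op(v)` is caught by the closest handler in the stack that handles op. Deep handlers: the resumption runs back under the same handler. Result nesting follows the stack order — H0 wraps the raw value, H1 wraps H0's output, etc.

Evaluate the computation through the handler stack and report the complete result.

Answer: [(3, 0)]

Evaluation trace:
get @ H0 ⇒ 0
put(0) @ H0 ⇒ s:=0
H0 returns (3, 0)
H1 returns [(3, 0)]
= [(3, 0)]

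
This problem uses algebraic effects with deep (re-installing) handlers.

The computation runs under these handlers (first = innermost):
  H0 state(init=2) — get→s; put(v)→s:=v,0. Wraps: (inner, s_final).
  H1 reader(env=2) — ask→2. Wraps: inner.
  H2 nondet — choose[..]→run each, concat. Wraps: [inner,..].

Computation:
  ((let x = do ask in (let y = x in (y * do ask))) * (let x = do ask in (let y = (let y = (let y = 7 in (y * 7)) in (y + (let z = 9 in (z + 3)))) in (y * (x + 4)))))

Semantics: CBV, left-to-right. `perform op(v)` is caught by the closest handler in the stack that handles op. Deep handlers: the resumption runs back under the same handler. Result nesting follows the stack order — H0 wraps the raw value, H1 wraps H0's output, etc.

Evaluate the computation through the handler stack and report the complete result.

Evaluation trace:
ask @ H1 ⇒ 2
ask @ H1 ⇒ 2
ask @ H1 ⇒ 2
H0 returns (1464, 2)
H1 returns (1464, 2)
H2 returns [(1464, 2)]
= [(1464, 2)]

Answer: [(1464, 2)]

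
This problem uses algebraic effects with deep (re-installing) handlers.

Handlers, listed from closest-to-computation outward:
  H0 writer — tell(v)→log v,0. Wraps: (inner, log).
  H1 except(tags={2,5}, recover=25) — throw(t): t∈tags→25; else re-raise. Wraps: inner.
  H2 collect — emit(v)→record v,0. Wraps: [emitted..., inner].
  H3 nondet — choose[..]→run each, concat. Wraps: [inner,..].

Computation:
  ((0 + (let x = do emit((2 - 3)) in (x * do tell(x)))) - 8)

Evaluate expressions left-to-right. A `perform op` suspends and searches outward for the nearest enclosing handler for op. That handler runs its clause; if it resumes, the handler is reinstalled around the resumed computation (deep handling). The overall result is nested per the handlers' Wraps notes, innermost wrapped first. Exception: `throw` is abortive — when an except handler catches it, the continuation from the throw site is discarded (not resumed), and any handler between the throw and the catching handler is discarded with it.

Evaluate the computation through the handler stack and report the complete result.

Step-by-step:
emit(-1) @ H2 ⇒ out+=-1
tell(0) @ H0 ⇒ log+=0
H0 returns (-8, (0))
H1 returns (-8, (0))
H2 returns [-1, (-8, (0))]
H3 returns [[-1, (-8, (0))]]
= [[-1, (-8, (0))]]

Answer: [[-1, (-8, (0))]]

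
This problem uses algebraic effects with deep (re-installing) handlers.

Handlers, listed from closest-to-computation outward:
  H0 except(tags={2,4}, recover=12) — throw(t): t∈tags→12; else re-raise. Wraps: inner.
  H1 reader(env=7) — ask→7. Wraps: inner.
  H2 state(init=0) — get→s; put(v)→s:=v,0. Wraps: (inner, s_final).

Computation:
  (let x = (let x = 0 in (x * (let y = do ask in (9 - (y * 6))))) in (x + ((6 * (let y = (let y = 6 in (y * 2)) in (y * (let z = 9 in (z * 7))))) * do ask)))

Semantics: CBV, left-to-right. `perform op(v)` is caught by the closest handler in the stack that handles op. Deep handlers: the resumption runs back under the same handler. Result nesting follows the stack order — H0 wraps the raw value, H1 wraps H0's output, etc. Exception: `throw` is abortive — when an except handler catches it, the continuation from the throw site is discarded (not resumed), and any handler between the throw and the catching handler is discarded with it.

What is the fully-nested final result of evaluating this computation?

Answer: (31752, 0)

Working:
ask @ H1 ⇒ 7
ask @ H1 ⇒ 7
H0 returns 31752
H1 returns 31752
H2 returns (31752, 0)
= (31752, 0)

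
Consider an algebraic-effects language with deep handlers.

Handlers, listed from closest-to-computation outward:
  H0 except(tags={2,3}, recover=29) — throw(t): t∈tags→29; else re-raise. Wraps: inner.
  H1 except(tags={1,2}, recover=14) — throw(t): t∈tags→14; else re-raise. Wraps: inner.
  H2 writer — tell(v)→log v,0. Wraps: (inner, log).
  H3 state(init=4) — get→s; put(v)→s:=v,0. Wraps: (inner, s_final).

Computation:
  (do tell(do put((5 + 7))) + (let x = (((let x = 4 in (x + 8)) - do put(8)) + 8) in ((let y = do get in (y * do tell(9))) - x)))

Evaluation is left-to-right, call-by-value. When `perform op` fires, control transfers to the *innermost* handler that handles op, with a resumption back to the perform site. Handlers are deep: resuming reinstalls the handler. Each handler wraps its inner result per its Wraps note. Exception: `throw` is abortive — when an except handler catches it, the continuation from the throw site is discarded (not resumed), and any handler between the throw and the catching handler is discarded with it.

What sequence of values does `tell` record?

Answer: (0, 9)

Step-by-step:
put(12) @ H3 ⇒ s:=12
tell(0) @ H2 ⇒ log+=0
put(8) @ H3 ⇒ s:=8
get @ H3 ⇒ 8
tell(9) @ H2 ⇒ log+=9
H0 returns -20
H1 returns -20
H2 returns (-20, (0, 9))
H3 returns ((-20, (0, 9)), 8)
= ((-20, (0, 9)), 8)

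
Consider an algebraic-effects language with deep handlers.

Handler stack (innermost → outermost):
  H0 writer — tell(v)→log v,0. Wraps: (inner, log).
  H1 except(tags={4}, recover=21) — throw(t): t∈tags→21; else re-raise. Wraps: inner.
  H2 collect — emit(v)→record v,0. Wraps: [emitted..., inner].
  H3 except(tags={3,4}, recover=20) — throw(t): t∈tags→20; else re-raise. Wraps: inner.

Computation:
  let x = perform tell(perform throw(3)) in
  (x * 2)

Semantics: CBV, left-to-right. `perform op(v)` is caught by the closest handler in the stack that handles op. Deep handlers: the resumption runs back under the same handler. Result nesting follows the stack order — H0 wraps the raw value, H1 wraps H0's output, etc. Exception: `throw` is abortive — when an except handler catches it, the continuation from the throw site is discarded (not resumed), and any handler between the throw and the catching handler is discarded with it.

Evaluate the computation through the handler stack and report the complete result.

Evaluation trace:
throw(3) @ H1 re-raised
throw(3) @ H3 caught ⇒ 20
= 20

Answer: 20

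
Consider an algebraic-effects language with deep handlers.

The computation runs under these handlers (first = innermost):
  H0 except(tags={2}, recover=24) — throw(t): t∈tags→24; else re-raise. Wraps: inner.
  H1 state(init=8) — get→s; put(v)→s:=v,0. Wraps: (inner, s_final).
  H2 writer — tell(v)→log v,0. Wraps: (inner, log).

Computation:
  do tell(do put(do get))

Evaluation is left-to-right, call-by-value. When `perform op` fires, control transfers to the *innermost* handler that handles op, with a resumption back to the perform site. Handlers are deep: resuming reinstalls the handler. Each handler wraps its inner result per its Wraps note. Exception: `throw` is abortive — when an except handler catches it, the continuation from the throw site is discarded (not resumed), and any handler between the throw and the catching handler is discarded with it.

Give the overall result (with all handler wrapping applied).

Answer: ((0, 8), (0))

Step-by-step:
get @ H1 ⇒ 8
put(8) @ H1 ⇒ s:=8
tell(0) @ H2 ⇒ log+=0
H0 returns 0
H1 returns (0, 8)
H2 returns ((0, 8), (0))
= ((0, 8), (0))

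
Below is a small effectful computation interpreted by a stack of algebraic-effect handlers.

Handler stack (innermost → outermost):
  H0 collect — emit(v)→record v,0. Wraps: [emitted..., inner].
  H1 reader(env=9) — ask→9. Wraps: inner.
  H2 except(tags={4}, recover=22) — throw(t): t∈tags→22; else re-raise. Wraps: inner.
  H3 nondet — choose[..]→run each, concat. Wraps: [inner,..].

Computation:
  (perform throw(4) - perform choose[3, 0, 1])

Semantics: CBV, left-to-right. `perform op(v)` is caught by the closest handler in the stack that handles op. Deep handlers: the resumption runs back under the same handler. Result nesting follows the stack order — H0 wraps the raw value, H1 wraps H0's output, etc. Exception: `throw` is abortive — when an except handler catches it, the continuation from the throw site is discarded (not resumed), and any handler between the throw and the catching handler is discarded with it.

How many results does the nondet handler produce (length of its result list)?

Answer: 1

Evaluation trace:
throw(4) @ H2 caught ⇒ 22
H3 returns [22]
= [22]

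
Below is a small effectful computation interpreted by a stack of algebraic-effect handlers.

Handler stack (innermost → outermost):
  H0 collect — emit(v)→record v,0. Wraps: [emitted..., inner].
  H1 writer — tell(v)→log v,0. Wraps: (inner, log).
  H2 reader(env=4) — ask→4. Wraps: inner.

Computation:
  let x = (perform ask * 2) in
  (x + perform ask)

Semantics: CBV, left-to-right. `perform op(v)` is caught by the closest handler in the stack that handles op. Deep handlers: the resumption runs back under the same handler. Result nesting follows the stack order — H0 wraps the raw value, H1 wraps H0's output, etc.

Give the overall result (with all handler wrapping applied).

Answer: ([12], ())

Evaluation trace:
ask @ H2 ⇒ 4
ask @ H2 ⇒ 4
H0 returns [12]
H1 returns ([12], ())
H2 returns ([12], ())
= ([12], ())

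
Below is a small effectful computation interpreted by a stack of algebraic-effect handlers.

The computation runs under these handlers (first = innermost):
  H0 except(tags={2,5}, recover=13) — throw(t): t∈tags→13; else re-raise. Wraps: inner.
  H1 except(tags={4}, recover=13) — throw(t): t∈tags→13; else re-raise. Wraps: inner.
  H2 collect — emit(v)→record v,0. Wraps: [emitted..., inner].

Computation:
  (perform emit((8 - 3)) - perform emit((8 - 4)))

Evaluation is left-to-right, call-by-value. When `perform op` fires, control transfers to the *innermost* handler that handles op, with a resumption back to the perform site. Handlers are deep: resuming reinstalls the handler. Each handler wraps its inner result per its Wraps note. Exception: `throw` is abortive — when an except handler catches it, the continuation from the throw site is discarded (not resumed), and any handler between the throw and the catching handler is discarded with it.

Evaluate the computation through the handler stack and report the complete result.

Working:
emit(5) @ H2 ⇒ out+=5
emit(4) @ H2 ⇒ out+=4
H0 returns 0
H1 returns 0
H2 returns [5, 4, 0]
= [5, 4, 0]

Answer: [5, 4, 0]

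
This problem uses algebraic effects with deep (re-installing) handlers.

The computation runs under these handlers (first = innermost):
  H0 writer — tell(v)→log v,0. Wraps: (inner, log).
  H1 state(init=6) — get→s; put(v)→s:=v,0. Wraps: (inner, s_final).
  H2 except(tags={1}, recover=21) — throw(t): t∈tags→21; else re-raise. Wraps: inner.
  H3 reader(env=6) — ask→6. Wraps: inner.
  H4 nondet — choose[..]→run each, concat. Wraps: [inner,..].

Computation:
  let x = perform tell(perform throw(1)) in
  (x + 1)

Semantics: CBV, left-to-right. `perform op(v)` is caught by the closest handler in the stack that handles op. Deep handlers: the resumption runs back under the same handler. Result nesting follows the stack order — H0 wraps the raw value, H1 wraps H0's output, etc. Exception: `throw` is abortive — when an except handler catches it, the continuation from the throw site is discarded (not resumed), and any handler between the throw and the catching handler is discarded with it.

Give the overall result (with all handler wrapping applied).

Working:
throw(1) @ H2 caught ⇒ 21
H3 returns 21
H4 returns [21]
= [21]

Answer: [21]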